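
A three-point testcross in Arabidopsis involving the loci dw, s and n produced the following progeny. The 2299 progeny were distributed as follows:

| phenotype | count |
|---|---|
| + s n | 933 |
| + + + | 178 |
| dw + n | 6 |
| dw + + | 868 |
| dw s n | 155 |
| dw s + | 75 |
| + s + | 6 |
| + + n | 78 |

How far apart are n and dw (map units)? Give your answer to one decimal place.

15.0 map units

The two most frequent reciprocal classes, dw + + and + s n, are the parental types, so the F1 was dw + + / + s n.
The two rarest classes, dw + n and + s +, are the double crossovers. Comparing them with the parentals, only the n allele has switched, so n is the middle locus and the order is dw – n – s.
Crossovers in the dw–n interval produce the single-crossover classes + + + and dw s n (178 + 155 = 333) plus the double crossovers (12).
RF(dw–n) = (333 + 12) / 2299 = 345/2299 = 0.1501 → 15.0 map units.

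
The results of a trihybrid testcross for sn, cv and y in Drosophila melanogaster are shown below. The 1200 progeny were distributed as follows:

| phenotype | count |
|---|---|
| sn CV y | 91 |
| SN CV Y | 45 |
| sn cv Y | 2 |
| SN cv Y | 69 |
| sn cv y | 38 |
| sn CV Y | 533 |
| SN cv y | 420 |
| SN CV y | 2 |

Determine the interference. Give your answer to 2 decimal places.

The two most frequent reciprocal classes, sn CV Y and SN cv y, are the parental types, so the F1 was sn CV Y / SN cv y.
The two rarest classes, sn cv Y and SN CV y, are the double crossovers. Comparing them with the parentals, only the cv allele has switched, so cv is the middle locus and the order is sn – cv – y.
sn–cv: (83 + 4)/1200 = 0.0725; cv–y: (160 + 4)/1200 = 0.1367.
Expected DCO frequency = 0.0725 × 0.1367 ≈ 0.00991; observed = 4/1200 ≈ 0.00333.
Coefficient of coincidence = 0.00333/0.00991 ≈ 0.34; interference = 1 − 0.34 = 0.66.

0.66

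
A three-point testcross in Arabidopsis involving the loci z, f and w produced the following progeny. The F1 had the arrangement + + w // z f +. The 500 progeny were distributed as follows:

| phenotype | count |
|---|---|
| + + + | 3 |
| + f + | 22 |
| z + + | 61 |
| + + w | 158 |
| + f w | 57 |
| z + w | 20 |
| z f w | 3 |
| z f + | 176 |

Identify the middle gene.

w

The two rarest classes, + + + and z f w, are the double crossovers. Comparing them with the parentals, only the w allele has switched, so w is the middle locus and the order is z – w – f.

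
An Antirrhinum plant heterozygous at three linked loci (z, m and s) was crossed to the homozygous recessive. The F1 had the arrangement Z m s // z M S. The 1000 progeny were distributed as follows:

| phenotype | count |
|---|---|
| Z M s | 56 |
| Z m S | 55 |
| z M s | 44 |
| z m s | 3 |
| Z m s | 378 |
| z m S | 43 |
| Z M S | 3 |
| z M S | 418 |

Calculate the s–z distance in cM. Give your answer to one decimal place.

10.5 cM

The two rarest classes, z m s and Z M S, are the double crossovers. Comparing them with the parentals, only the z allele has switched, so z is the middle locus and the order is m – z – s.
Crossovers in the z–s interval produce the single-crossover classes Z m S and z M s (55 + 44 = 99) plus the double crossovers (6).
RF(z–s) = (99 + 6) / 1000 = 105/1000 = 0.1050 → 10.5 cM.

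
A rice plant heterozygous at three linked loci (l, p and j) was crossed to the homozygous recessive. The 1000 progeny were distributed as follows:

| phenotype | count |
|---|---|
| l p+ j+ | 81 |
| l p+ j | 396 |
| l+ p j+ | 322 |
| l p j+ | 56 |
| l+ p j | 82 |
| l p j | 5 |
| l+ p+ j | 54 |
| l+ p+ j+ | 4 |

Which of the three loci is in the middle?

p

The two most frequent reciprocal classes, l p+ j and l+ p j+, are the parental types, so the F1 was l p+ j / l+ p j+.
The two rarest classes, l p j and l+ p+ j+, are the double crossovers. Comparing them with the parentals, only the p allele has switched, so p is the middle locus and the order is j – p – l.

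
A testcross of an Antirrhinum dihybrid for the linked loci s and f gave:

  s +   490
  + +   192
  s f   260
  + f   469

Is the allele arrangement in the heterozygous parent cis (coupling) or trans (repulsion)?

The two most frequent classes are + f (469) and s + (490); these are the parental (non-recombinant) types.
So the F1 carried + f on one chromosome and s + on the other — the recessive alleles are on opposite chromosomes (trans / repulsion).

trans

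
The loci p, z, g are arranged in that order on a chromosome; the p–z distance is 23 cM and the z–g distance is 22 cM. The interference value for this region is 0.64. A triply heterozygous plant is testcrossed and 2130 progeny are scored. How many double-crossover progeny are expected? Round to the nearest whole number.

39

Map distances give recombination frequencies of 0.230 and 0.220 for the two intervals.
With interference 0.64 (so coincidence = 0.36), expected double-crossover frequency = 0.230 × 0.220 × 0.36 = 0.01822.
Expected number = 0.01822 × 2130 = 38.80 ≈ 39.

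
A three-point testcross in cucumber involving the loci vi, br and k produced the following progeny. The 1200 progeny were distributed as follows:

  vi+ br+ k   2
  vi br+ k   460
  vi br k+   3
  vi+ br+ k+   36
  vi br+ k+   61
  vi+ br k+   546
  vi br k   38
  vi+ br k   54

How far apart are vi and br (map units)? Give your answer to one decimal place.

The two most frequent reciprocal classes, vi br+ k and vi+ br k+, are the parental types, so the F1 was vi br+ k / vi+ br k+.
The two rarest classes, vi+ br+ k and vi br k+, are the double crossovers. Comparing them with the parentals, only the vi allele has switched, so vi is the middle locus and the order is k – vi – br.
Crossovers in the vi–br interval produce the single-crossover classes vi br k and vi+ br+ k+ (38 + 36 = 74) plus the double crossovers (5).
RF(vi–br) = (74 + 5) / 1200 = 79/1200 = 0.0658 → 6.6 map units.

6.6 map units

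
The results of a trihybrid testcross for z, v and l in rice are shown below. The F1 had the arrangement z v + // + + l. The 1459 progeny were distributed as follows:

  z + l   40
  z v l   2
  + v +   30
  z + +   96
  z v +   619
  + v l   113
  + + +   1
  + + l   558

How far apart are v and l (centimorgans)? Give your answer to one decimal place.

14.5 centimorgans

The two rarest classes, z v l and + + +, are the double crossovers. Comparing them with the parentals, only the l allele has switched, so l is the middle locus and the order is v – l – z.
Crossovers in the v–l interval produce the single-crossover classes z + + and + v l (96 + 113 = 209) plus the double crossovers (3).
RF(v–l) = (209 + 3) / 1459 = 212/1459 = 0.1453 → 14.5 centimorgans.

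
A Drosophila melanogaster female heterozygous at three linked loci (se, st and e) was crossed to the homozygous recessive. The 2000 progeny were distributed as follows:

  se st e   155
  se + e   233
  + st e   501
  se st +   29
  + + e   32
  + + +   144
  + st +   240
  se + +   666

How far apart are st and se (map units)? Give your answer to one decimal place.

18.0 map units

The two most frequent reciprocal classes, se + + and + st e, are the parental types, so the F1 was se + + / + st e.
The two rarest classes, se st + and + + e, are the double crossovers. Comparing them with the parentals, only the st allele has switched, so st is the middle locus and the order is e – st – se.
Crossovers in the st–se interval produce the single-crossover classes + + + and se st e (144 + 155 = 299) plus the double crossovers (61).
RF(st–se) = (299 + 61) / 2000 = 360/2000 = 0.1800 → 18.0 map units.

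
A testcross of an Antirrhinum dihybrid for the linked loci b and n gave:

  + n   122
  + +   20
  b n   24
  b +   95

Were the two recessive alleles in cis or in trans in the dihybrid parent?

trans

The two most frequent classes are + n (122) and b + (95); these are the parental (non-recombinant) types.
So the F1 carried + n on one chromosome and b + on the other — the recessive alleles are on opposite chromosomes (trans / repulsion).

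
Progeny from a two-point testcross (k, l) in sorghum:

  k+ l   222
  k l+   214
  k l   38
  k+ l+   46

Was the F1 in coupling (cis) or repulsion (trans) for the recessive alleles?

trans

The two most frequent classes are k+ l (222) and k l+ (214); these are the parental (non-recombinant) types.
So the F1 carried k+ l on one chromosome and k l+ on the other — the recessive alleles are on opposite chromosomes (trans / repulsion).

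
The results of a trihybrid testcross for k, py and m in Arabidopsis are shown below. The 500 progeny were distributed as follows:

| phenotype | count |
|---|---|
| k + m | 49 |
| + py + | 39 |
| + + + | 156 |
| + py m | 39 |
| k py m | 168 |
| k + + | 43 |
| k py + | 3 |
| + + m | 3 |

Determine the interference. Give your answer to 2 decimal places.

The two most frequent reciprocal classes, + + + and k py m, are the parental types, so the F1 was + + + / k py m.
The two rarest classes, + + m and k py +, are the double crossovers. Comparing them with the parentals, only the m allele has switched, so m is the middle locus and the order is py – m – k.
py–m: (88 + 6)/500 = 0.1880; m–k: (82 + 6)/500 = 0.1760.
Expected DCO frequency = 0.1880 × 0.1760 ≈ 0.03309; observed = 6/500 ≈ 0.01200.
Coefficient of coincidence = 0.01200/0.03309 ≈ 0.36; interference = 1 − 0.36 = 0.64.

0.64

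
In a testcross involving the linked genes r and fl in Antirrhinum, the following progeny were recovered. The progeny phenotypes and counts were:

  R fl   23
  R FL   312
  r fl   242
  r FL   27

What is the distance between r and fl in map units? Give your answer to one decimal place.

The two most frequent classes, R FL (312) and r fl (242), are the parental types, so the F1 was R FL / r fl.
The recombinant classes are R fl and r FL: 23 + 27 = 50.
Recombination frequency = 50/604 = 0.0828 ≈ 8.3%, i.e. 8.3 map units.

8.3 map units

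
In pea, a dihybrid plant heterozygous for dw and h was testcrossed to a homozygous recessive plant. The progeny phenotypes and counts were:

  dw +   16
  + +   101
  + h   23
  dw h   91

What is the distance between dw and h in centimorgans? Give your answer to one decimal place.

16.9 centimorgans

The two most frequent classes, + + (101) and dw h (91), are the parental types, so the F1 was + + / dw h.
The recombinant classes are + h and dw +: 23 + 16 = 39.
Recombination frequency = 39/231 = 0.1688 ≈ 16.9%, i.e. 16.9 centimorgans.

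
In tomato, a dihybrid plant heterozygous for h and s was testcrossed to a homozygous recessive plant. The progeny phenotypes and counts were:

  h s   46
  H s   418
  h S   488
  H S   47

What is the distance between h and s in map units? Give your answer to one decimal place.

The two most frequent classes, H s (418) and h S (488), are the parental types, so the F1 was H s / h S.
The recombinant classes are H S and h s: 47 + 46 = 93.
Recombination frequency = 93/999 = 0.0931 ≈ 9.3%, i.e. 9.3 map units.

9.3 map units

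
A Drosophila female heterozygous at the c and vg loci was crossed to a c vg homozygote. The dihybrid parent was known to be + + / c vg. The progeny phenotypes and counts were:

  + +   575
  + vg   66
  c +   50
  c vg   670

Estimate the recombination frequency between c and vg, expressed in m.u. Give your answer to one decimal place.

The recombinant classes are + vg and c +: 66 + 50 = 116.
Recombination frequency = 116/1361 = 0.0852 ≈ 8.5%, i.e. 8.5 m.u.

8.5 m.u.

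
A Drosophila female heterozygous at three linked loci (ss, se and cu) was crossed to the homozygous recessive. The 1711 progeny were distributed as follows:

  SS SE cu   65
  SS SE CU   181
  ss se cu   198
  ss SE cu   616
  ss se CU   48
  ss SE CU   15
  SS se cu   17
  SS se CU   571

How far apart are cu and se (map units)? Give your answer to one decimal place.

The two most frequent reciprocal classes, ss SE cu and SS se CU, are the parental types, so the F1 was ss SE cu / SS se CU.
The two rarest classes, ss SE CU and SS se cu, are the double crossovers. Comparing them with the parentals, only the cu allele has switched, so cu is the middle locus and the order is se – cu – ss.
Crossovers in the se–cu interval produce the single-crossover classes ss se cu and SS SE CU (198 + 181 = 379) plus the double crossovers (32).
RF(se–cu) = (379 + 32) / 1711 = 411/1711 = 0.2402 → 24.0 map units.

24.0 map units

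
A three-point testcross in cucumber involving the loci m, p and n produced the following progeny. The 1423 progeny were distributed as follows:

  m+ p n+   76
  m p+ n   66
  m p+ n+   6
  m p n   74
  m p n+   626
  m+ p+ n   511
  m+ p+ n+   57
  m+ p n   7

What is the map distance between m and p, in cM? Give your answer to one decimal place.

The two most frequent reciprocal classes, m p n+ and m+ p+ n, are the parental types, so the F1 was m p n+ / m+ p+ n.
The two rarest classes, m p+ n+ and m+ p n, are the double crossovers. Comparing them with the parentals, only the p allele has switched, so p is the middle locus and the order is n – p – m.
Crossovers in the p–m interval produce the single-crossover classes m+ p n+ and m p+ n (76 + 66 = 142) plus the double crossovers (13).
RF(p–m) = (142 + 13) / 1423 = 155/1423 = 0.1089 → 10.9 cM.

10.9 cM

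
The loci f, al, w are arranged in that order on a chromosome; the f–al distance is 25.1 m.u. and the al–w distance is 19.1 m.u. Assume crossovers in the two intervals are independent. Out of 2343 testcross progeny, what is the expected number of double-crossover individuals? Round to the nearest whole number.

Map distances give recombination frequencies of 0.251 and 0.191 for the two intervals.
With no interference, expected double-crossover frequency = 0.251 × 0.191 = 0.04794.
Expected number = 0.04794 × 2343 = 112.33 ≈ 112.

112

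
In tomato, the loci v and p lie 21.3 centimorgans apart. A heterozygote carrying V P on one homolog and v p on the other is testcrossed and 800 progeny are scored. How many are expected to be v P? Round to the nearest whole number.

85

A map distance of 21.3 centimorgans corresponds to a recombination frequency of 0.213.
The F1 is V P / v p, so v P is a recombinant gamete class with expected frequency r/2 = 0.213/2 = 0.1065.
Expected number = 0.1065 × 800 = 85.20 ≈ 85.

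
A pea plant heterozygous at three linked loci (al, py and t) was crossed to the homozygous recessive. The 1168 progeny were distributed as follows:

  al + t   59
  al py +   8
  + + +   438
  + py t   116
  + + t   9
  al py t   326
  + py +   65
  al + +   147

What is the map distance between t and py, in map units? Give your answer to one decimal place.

The two most frequent reciprocal classes, + + + and al py t, are the parental types, so the F1 was + + + / al py t.
The two rarest classes, + + t and al py +, are the double crossovers. Comparing them with the parentals, only the t allele has switched, so t is the middle locus and the order is py – t – al.
Crossovers in the py–t interval produce the single-crossover classes + py + and al + t (65 + 59 = 124) plus the double crossovers (17).
RF(py–t) = (124 + 17) / 1168 = 141/1168 = 0.1207 → 12.1 map units.

12.1 map units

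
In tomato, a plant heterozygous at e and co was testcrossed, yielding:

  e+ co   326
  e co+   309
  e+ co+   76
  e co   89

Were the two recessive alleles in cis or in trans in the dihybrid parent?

trans

The two most frequent classes are e+ co (326) and e co+ (309); these are the parental (non-recombinant) types.
So the F1 carried e+ co on one chromosome and e co+ on the other — the recessive alleles are on opposite chromosomes (trans / repulsion).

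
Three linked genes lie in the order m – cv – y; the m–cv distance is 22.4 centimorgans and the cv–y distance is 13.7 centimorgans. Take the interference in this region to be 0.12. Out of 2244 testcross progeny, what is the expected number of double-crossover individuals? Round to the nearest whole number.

61

Map distances give recombination frequencies of 0.224 and 0.137 for the two intervals.
With interference 0.12 (so coincidence = 0.88), expected double-crossover frequency = 0.224 × 0.137 × 0.88 = 0.02701.
Expected number = 0.02701 × 2244 = 60.60 ≈ 61.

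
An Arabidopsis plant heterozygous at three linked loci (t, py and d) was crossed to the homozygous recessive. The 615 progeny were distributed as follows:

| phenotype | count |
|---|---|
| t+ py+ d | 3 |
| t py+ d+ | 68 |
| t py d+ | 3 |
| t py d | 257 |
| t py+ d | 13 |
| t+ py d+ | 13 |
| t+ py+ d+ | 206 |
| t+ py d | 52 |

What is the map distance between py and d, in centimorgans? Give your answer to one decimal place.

5.2 centimorgans

The two most frequent reciprocal classes, t py d and t+ py+ d+, are the parental types, so the F1 was t py d / t+ py+ d+.
The two rarest classes, t py d+ and t+ py+ d, are the double crossovers. Comparing them with the parentals, only the d allele has switched, so d is the middle locus and the order is py – d – t.
Crossovers in the py–d interval produce the single-crossover classes t py+ d and t+ py d+ (13 + 13 = 26) plus the double crossovers (6).
RF(py–d) = (26 + 6) / 615 = 32/615 = 0.0520 → 5.2 centimorgans.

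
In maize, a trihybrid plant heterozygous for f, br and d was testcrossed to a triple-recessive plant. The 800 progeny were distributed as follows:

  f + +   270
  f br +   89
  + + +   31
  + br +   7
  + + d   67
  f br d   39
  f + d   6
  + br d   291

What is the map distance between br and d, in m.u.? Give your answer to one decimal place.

21.1 m.u.

The two most frequent reciprocal classes, + br d and f + +, are the parental types, so the F1 was + br d / f + +.
The two rarest classes, + br + and f + d, are the double crossovers. Comparing them with the parentals, only the d allele has switched, so d is the middle locus and the order is f – d – br.
Crossovers in the d–br interval produce the single-crossover classes + + d and f br + (67 + 89 = 156) plus the double crossovers (13).
RF(d–br) = (156 + 13) / 800 = 169/800 = 0.2112 → 21.1 m.u.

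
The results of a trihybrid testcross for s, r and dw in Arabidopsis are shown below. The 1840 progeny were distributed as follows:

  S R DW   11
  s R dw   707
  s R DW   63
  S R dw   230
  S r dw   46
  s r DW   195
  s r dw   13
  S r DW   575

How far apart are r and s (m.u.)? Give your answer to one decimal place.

24.4 m.u.

The two most frequent reciprocal classes, s R dw and S r DW, are the parental types, so the F1 was s R dw / S r DW.
The two rarest classes, s r dw and S R DW, are the double crossovers. Comparing them with the parentals, only the r allele has switched, so r is the middle locus and the order is dw – r – s.
Crossovers in the r–s interval produce the single-crossover classes S R dw and s r DW (230 + 195 = 425) plus the double crossovers (24).
RF(r–s) = (425 + 24) / 1840 = 449/1840 = 0.2440 → 24.4 m.u.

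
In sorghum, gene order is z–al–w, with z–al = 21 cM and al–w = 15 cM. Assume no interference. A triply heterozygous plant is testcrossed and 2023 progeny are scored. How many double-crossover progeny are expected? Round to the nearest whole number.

Map distances give recombination frequencies of 0.210 and 0.150 for the two intervals.
With no interference, expected double-crossover frequency = 0.210 × 0.150 = 0.03150.
Expected number = 0.03150 × 2023 = 63.72 ≈ 64.

64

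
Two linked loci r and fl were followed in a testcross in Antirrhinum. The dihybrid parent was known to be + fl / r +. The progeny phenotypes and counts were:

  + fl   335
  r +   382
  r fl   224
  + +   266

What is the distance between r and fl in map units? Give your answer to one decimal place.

40.6 map units

The recombinant classes are + + and r fl: 266 + 224 = 490.
Recombination frequency = 490/1207 = 0.4060 ≈ 40.6%, i.e. 40.6 map units.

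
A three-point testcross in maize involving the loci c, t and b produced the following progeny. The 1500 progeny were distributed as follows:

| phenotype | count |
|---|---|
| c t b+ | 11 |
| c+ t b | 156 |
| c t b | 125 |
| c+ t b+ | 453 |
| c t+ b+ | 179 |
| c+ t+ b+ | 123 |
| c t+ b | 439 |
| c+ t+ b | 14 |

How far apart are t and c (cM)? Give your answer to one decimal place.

The two most frequent reciprocal classes, c t+ b and c+ t b+, are the parental types, so the F1 was c t+ b / c+ t b+.
The two rarest classes, c+ t+ b and c t b+, are the double crossovers. Comparing them with the parentals, only the c allele has switched, so c is the middle locus and the order is b – c – t.
Crossovers in the c–t interval produce the single-crossover classes c t b and c+ t+ b+ (125 + 123 = 248) plus the double crossovers (25).
RF(c–t) = (248 + 25) / 1500 = 273/1500 = 0.1820 → 18.2 cM.

18.2 cM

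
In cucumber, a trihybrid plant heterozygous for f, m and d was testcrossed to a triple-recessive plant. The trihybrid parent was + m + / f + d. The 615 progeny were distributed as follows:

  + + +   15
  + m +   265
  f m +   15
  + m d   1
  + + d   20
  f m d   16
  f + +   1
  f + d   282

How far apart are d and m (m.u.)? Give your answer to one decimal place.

The two rarest classes, + m d and f + +, are the double crossovers. Comparing them with the parentals, only the d allele has switched, so d is the middle locus and the order is m – d – f.
Crossovers in the m–d interval produce the single-crossover classes + + + and f m d (15 + 16 = 31) plus the double crossovers (2).
RF(m–d) = (31 + 2) / 615 = 33/615 = 0.0537 → 5.4 m.u.

5.4 m.u.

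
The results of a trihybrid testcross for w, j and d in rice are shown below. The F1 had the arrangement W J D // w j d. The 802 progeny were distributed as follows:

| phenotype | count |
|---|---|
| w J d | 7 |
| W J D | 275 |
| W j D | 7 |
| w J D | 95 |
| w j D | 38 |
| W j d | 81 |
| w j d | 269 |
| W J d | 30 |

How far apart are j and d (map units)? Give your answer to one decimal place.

The two rarest classes, W j D and w J d, are the double crossovers. Comparing them with the parentals, only the j allele has switched, so j is the middle locus and the order is d – j – w.
Crossovers in the d–j interval produce the single-crossover classes W J d and w j D (30 + 38 = 68) plus the double crossovers (14).
RF(d–j) = (68 + 14) / 802 = 82/802 = 0.1022 → 10.2 map units.

10.2 map units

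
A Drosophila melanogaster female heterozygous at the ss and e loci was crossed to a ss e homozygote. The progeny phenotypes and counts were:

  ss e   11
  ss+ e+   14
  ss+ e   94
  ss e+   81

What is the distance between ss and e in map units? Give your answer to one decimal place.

12.5 map units

The two most frequent classes, ss+ e (94) and ss e+ (81), are the parental types, so the F1 was ss+ e / ss e+.
The recombinant classes are ss+ e+ and ss e: 14 + 11 = 25.
Recombination frequency = 25/200 = 0.1250 ≈ 12.5%, i.e. 12.5 map units.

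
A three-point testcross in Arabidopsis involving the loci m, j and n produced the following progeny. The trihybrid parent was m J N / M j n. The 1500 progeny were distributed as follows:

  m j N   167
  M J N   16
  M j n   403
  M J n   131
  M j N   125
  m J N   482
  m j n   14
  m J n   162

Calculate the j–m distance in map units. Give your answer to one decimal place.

21.9 map units

The two rarest classes, M J N and m j n, are the double crossovers. Comparing them with the parentals, only the m allele has switched, so m is the middle locus and the order is n – m – j.
Crossovers in the m–j interval produce the single-crossover classes m j N and M J n (167 + 131 = 298) plus the double crossovers (30).
RF(m–j) = (298 + 30) / 1500 = 328/1500 = 0.2187 → 21.9 map units.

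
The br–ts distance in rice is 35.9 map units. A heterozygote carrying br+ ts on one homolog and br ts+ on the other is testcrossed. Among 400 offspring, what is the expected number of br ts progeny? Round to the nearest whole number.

A map distance of 35.9 map units corresponds to a recombination frequency of 0.359.
The F1 is br+ ts / br ts+, so br ts is a recombinant gamete class with expected frequency r/2 = 0.359/2 = 0.1795.
Expected number = 0.1795 × 400 = 71.80 ≈ 72.

72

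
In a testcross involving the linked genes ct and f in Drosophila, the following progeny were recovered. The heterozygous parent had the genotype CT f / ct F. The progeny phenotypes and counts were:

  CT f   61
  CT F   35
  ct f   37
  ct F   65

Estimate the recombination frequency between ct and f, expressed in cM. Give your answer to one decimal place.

36.4 cM

The recombinant classes are CT F and ct f: 35 + 37 = 72.
Recombination frequency = 72/198 = 0.3636 ≈ 36.4%, i.e. 36.4 cM.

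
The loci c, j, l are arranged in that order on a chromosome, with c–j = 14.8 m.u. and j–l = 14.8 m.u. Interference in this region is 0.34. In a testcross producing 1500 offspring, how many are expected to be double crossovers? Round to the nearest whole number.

Map distances give recombination frequencies of 0.148 and 0.148 for the two intervals.
With interference 0.34 (so coincidence = 0.66), expected double-crossover frequency = 0.148 × 0.148 × 0.66 = 0.01446.
Expected number = 0.01446 × 1500 = 21.68 ≈ 22.

22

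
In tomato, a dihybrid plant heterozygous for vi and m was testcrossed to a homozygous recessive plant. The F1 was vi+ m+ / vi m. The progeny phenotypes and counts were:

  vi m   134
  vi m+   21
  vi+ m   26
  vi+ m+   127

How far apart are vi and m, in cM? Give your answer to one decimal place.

The recombinant classes are vi+ m and vi m+: 26 + 21 = 47.
Recombination frequency = 47/308 = 0.1526 ≈ 15.3%, i.e. 15.3 cM.

15.3 cM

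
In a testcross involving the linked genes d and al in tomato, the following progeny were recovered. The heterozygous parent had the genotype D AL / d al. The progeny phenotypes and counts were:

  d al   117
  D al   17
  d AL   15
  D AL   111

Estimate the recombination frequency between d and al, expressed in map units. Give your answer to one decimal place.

The recombinant classes are D al and d AL: 17 + 15 = 32.
Recombination frequency = 32/260 = 0.1231 ≈ 12.3%, i.e. 12.3 map units.

12.3 map units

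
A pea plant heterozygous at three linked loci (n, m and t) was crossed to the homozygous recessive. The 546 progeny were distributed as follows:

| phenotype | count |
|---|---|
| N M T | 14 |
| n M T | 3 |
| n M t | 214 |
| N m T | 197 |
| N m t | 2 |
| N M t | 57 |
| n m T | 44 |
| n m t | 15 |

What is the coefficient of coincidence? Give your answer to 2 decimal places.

0.76

The two most frequent reciprocal classes, N m T and n M t, are the parental types, so the F1 was N m T / n M t.
The two rarest classes, N m t and n M T, are the double crossovers. Comparing them with the parentals, only the t allele has switched, so t is the middle locus and the order is m – t – n.
m–t: (29 + 5)/546 = 0.0623; t–n: (101 + 5)/546 = 0.1941.
Expected DCO frequency = 0.0623 × 0.1941 ≈ 0.01209; observed = 5/546 ≈ 0.00916.
Coefficient of coincidence = 0.00916/0.01209 ≈ 0.76.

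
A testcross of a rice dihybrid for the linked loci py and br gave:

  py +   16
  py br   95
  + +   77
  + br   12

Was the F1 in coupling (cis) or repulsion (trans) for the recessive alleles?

The two most frequent classes are + + (77) and py br (95); these are the parental (non-recombinant) types.
So the F1 carried + + on one chromosome and py br on the other — the recessive alleles are on the same chromosome (cis / coupling).

cis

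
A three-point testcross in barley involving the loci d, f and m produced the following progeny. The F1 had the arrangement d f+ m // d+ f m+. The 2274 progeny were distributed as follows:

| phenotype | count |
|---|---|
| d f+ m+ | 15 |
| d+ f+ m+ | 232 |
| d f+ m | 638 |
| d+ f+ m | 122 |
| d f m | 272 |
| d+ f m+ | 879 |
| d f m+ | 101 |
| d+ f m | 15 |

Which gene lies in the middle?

m

The two rarest classes, d f+ m+ and d+ f m, are the double crossovers. Comparing them with the parentals, only the m allele has switched, so m is the middle locus and the order is d – m – f.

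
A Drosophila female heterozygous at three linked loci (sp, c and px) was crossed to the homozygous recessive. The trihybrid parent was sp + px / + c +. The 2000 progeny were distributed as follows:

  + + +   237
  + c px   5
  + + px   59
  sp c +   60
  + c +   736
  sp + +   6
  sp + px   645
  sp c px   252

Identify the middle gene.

px

The two rarest classes, sp + + and + c px, are the double crossovers. Comparing them with the parentals, only the px allele has switched, so px is the middle locus and the order is c – px – sp.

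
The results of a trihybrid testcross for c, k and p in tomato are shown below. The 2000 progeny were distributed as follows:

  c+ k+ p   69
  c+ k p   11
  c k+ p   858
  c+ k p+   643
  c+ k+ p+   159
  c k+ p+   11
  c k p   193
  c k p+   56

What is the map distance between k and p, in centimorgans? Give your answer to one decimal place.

18.7 centimorgans

The two most frequent reciprocal classes, c k+ p and c+ k p+, are the parental types, so the F1 was c k+ p / c+ k p+.
The two rarest classes, c k+ p+ and c+ k p, are the double crossovers. Comparing them with the parentals, only the p allele has switched, so p is the middle locus and the order is c – p – k.
Crossovers in the p–k interval produce the single-crossover classes c k p and c+ k+ p+ (193 + 159 = 352) plus the double crossovers (22).
RF(p–k) = (352 + 22) / 2000 = 374/2000 = 0.1870 → 18.7 centimorgans.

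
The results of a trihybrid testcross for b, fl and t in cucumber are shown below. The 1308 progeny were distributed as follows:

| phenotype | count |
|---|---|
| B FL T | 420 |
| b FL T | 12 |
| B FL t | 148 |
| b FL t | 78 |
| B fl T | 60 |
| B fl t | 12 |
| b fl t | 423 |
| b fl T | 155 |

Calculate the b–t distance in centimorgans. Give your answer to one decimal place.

The two most frequent reciprocal classes, b fl t and B FL T, are the parental types, so the F1 was b fl t / B FL T.
The two rarest classes, B fl t and b FL T, are the double crossovers. Comparing them with the parentals, only the b allele has switched, so b is the middle locus and the order is t – b – fl.
Crossovers in the t–b interval produce the single-crossover classes b fl T and B FL t (155 + 148 = 303) plus the double crossovers (24).
RF(t–b) = (303 + 24) / 1308 = 327/1308 = 0.2500 → 25.0 centimorgans.

25.0 centimorgans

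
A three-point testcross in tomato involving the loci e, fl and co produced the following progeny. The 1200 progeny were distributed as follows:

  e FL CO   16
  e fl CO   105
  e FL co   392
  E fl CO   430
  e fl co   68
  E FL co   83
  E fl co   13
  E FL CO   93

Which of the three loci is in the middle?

co

The two most frequent reciprocal classes, E fl CO and e FL co, are the parental types, so the F1 was E fl CO / e FL co.
The two rarest classes, E fl co and e FL CO, are the double crossovers. Comparing them with the parentals, only the co allele has switched, so co is the middle locus and the order is fl – co – e.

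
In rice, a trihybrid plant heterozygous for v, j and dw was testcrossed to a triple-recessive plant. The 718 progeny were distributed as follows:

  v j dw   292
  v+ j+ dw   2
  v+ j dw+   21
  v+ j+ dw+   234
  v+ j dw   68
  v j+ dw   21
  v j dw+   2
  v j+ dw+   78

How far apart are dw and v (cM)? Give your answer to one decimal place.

The two most frequent reciprocal classes, v j dw and v+ j+ dw+, are the parental types, so the F1 was v j dw / v+ j+ dw+.
The two rarest classes, v j dw+ and v+ j+ dw, are the double crossovers. Comparing them with the parentals, only the dw allele has switched, so dw is the middle locus and the order is v – dw – j.
Crossovers in the v–dw interval produce the single-crossover classes v+ j dw and v j+ dw+ (68 + 78 = 146) plus the double crossovers (4).
RF(v–dw) = (146 + 4) / 718 = 150/718 = 0.2089 → 20.9 cM.

20.9 cM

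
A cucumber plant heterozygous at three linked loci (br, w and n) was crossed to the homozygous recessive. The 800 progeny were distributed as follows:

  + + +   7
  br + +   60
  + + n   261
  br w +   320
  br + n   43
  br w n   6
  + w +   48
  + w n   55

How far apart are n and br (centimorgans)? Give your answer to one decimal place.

13.0 centimorgans

The two most frequent reciprocal classes, br w + and + + n, are the parental types, so the F1 was br w + / + + n.
The two rarest classes, br w n and + + +, are the double crossovers. Comparing them with the parentals, only the n allele has switched, so n is the middle locus and the order is br – n – w.
Crossovers in the br–n interval produce the single-crossover classes + w + and br + n (48 + 43 = 91) plus the double crossovers (13).
RF(br–n) = (91 + 13) / 800 = 104/800 = 0.1300 → 13.0 centimorgans.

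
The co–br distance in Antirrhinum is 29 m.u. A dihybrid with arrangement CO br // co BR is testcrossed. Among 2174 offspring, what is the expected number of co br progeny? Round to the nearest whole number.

A map distance of 29 m.u. corresponds to a recombination frequency of 0.290.
The F1 is CO br / co BR, so co br is a recombinant gamete class with expected frequency r/2 = 0.290/2 = 0.1450.
Expected number = 0.1450 × 2174 = 315.23 ≈ 315.

315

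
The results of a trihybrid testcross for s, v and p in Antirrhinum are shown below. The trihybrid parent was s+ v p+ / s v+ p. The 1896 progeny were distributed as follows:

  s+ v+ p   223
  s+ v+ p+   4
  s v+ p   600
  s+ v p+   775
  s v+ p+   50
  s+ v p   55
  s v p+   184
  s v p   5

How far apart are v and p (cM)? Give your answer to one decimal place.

The two rarest classes, s+ v+ p+ and s v p, are the double crossovers. Comparing them with the parentals, only the v allele has switched, so v is the middle locus and the order is p – v – s.
Crossovers in the p–v interval produce the single-crossover classes s+ v p and s v+ p+ (55 + 50 = 105) plus the double crossovers (9).
RF(p–v) = (105 + 9) / 1896 = 114/1896 = 0.0601 → 6.0 cM.

6.0 cM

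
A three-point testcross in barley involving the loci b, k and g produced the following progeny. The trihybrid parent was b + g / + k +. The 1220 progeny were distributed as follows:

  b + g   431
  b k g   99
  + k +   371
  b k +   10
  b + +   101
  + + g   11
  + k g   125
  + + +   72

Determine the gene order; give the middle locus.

b

The two rarest classes, + + g and b k +, are the double crossovers. Comparing them with the parentals, only the b allele has switched, so b is the middle locus and the order is k – b – g.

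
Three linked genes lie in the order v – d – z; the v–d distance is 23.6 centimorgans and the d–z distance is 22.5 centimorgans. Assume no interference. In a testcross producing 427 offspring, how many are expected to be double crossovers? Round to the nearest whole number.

23

Map distances give recombination frequencies of 0.236 and 0.225 for the two intervals.
With no interference, expected double-crossover frequency = 0.236 × 0.225 = 0.05310.
Expected number = 0.05310 × 427 = 22.67 ≈ 23.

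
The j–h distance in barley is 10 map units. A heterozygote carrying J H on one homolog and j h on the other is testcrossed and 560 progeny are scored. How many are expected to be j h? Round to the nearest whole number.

252

A map distance of 10 map units corresponds to a recombination frequency of 0.100.
The F1 is J H / j h, so j h is a parental gamete class with expected frequency (1 − r)/2 = 0.900/2 = 0.4500.
Expected number = 0.4500 × 560 = 252.00 ≈ 252.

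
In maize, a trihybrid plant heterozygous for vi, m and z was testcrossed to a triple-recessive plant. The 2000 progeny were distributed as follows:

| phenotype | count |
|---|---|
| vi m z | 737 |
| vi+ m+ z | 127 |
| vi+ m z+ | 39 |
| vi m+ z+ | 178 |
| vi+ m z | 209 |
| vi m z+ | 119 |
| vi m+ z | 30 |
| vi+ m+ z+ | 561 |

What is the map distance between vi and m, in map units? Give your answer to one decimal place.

22.8 map units

The two most frequent reciprocal classes, vi m z and vi+ m+ z+, are the parental types, so the F1 was vi m z / vi+ m+ z+.
The two rarest classes, vi m+ z and vi+ m z+, are the double crossovers. Comparing them with the parentals, only the m allele has switched, so m is the middle locus and the order is z – m – vi.
Crossovers in the m–vi interval produce the single-crossover classes vi+ m z and vi m+ z+ (209 + 178 = 387) plus the double crossovers (69).
RF(m–vi) = (387 + 69) / 2000 = 456/2000 = 0.2280 → 22.8 map units.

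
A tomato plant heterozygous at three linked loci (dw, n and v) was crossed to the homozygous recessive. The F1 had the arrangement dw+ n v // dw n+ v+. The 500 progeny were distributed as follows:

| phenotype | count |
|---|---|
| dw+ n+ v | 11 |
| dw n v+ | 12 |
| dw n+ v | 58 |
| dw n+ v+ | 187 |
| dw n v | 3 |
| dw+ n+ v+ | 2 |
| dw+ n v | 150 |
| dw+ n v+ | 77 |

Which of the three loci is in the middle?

The two rarest classes, dw n v and dw+ n+ v+, are the double crossovers. Comparing them with the parentals, only the dw allele has switched, so dw is the middle locus and the order is v – dw – n.

dw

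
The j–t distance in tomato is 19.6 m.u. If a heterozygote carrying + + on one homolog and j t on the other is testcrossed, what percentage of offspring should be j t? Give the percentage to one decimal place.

A map distance of 19.6 m.u. corresponds to a recombination frequency of 0.196.
The F1 is + + / j t, so j t is a parental gamete class with expected frequency (1 − r)/2 = 0.804/2 = 0.4020.
That is 0.4020 = 40.2% of the progeny.

40.2%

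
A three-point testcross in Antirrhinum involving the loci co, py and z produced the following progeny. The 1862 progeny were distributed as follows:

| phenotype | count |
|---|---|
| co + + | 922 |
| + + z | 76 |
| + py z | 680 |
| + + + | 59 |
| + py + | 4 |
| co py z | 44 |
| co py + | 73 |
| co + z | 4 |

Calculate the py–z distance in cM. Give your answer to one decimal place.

The two most frequent reciprocal classes, + py z and co + +, are the parental types, so the F1 was + py z / co + +.
The two rarest classes, + py + and co + z, are the double crossovers. Comparing them with the parentals, only the z allele has switched, so z is the middle locus and the order is co – z – py.
Crossovers in the z–py interval produce the single-crossover classes + + z and co py + (76 + 73 = 149) plus the double crossovers (8).
RF(z–py) = (149 + 8) / 1862 = 157/1862 = 0.0843 → 8.4 cM.

8.4 cM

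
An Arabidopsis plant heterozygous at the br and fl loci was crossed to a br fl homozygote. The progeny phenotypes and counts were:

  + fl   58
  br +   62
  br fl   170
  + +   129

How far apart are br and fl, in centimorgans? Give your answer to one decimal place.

28.6 centimorgans

The two most frequent classes, + + (129) and br fl (170), are the parental types, so the F1 was + + / br fl.
The recombinant classes are + fl and br +: 58 + 62 = 120.
Recombination frequency = 120/419 = 0.2864 ≈ 28.6%, i.e. 28.6 centimorgans.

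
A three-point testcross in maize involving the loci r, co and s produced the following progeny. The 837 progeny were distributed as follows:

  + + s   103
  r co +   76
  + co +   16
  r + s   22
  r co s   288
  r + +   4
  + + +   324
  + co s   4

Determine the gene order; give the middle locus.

r

The two most frequent reciprocal classes, + + + and r co s, are the parental types, so the F1 was + + + / r co s.
The two rarest classes, r + + and + co s, are the double crossovers. Comparing them with the parentals, only the r allele has switched, so r is the middle locus and the order is s – r – co.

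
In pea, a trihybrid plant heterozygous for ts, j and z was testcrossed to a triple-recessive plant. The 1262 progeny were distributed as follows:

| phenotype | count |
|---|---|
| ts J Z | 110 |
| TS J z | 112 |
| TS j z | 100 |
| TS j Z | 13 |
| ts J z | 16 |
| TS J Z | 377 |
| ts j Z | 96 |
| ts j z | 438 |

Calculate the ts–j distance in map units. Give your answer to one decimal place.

The two most frequent reciprocal classes, ts j z and TS J Z, are the parental types, so the F1 was ts j z / TS J Z.
The two rarest classes, ts J z and TS j Z, are the double crossovers. Comparing them with the parentals, only the j allele has switched, so j is the middle locus and the order is ts – j – z.
Crossovers in the ts–j interval produce the single-crossover classes TS j z and ts J Z (100 + 110 = 210) plus the double crossovers (29).
RF(ts–j) = (210 + 29) / 1262 = 239/1262 = 0.1894 → 18.9 map units.

18.9 map units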